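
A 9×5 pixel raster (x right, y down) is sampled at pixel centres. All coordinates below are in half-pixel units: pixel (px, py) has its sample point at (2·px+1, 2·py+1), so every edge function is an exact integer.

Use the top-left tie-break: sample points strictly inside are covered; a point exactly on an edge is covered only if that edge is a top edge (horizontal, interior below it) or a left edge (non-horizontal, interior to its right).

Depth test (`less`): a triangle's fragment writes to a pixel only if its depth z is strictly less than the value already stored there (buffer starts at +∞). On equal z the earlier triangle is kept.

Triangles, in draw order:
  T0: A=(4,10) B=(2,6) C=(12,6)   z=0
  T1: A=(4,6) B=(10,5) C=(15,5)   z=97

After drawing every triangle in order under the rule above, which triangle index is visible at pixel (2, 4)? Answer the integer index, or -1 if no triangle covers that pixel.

T0:
  2·area = 40
  edge (4, 10)→(2, 6): d=(-2,-4) top-left  bias=+0
  edge (2, 6)→(12, 6): d=(10,0) top-left  bias=+0
  edge (12, 6)→(4, 10): d=(-8,4) right/bottom  bias=-1
    (1,3)@(3, 7): e=[2,10,28] → █
    (2,3)@(5, 7): e=[10,10,20] → █
    (3,3)@(7, 7): e=[18,10,12] → █
    (4,3)@(9, 7): e=[26,10,4] → █
    (5,3)@(11, 7): e=[34,10,-4] → ·
    (1,4)@(3, 9): e=[-2,30,12] → ·
    (2,4)@(5, 9): e=[6,30,4] → █
    (3,4)@(7, 9): e=[14,30,-4] → ·
    (4,4)@(9, 9): e=[22,30,-12] → ·
  covered (5 px):
    · · · · · · · · ·
    · · · · · · · · ·
    · · · · · · · · ·
    · █ █ █ █ · · · ·
    · · █ · · · · · ·
T1:
  2·area = 5
  edge (4, 6)→(10, 5): d=(6,-1) top-left  bias=+0
  edge (10, 5)→(15, 5): d=(5,0) top-left  bias=+0
  edge (15, 5)→(4, 6): d=(-11,1) right/bottom  bias=-1
    (0,2)@(1, 5): e=[-9,0,14] → ·  [on edge]
    (1,2)@(3, 5): e=[-7,0,12] → ·  [on edge]
    (2,2)@(5, 5): e=[-5,0,10] → ·  [on edge]
    (3,2)@(7, 5): e=[-3,0,8] → ·  [on edge]
    (4,2)@(9, 5): e=[-1,0,6] → ·  [on edge]
    (5,2)@(11, 5): e=[1,0,4] → █  [on edge]
    (6,2)@(13, 5): e=[3,0,2] → █  [on edge]
    (7,2)@(15, 5): e=[5,0,0] → ·  [on edge]
    (8,2)@(17, 5): e=[7,0,-2] → ·  [on edge]
    (5,3)@(11, 7): e=[13,10,-18] → ·
    (6,3)@(13, 7): e=[15,10,-20] → ·
  covered (2 px):
    · · · · · · · · ·
    · · · · · · · · ·
    · · · · · █ █ · ·
    · · · · · · · · ·
    · · · · · · · · ·

Z-buffer (winner per pixel, '.' = empty):
  . . . . . . . . .
  . . . . . . . . .
  . . . . . 1 1 . .
  . 0 0 0 0 . . . .
  . . 0 . . . . . .

Result: 0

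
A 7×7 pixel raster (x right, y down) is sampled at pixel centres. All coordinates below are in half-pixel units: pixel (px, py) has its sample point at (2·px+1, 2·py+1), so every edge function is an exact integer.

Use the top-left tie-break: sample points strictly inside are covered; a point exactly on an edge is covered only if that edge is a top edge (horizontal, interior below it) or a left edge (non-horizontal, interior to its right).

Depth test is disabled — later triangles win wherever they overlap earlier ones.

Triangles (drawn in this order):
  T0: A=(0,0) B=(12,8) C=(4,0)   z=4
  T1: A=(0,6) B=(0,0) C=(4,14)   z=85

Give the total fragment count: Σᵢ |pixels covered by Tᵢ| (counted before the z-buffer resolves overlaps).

T0:
  2·area = 32  (B↔C swapped to make it positive)
  edge (0, 0)→(4, 0): d=(4,0) top-left  bias=+0
  edge (4, 0)→(12, 8): d=(8,8) right/bottom  bias=-1
  edge (12, 8)→(0, 0): d=(-12,-8) top-left  bias=+0
    (1,0)@(3, 1): e=[4,16,12] → █
    (2,0)@(5, 1): e=[4,0,28] → ·  [on edge]
    (1,1)@(3, 3): e=[12,32,-12] → ·
    (2,1)@(5, 3): e=[12,16,4] → █
    (3,1)@(7, 3): e=[12,0,20] → ·  [on edge]
    (2,2)@(5, 5): e=[20,32,-20] → ·
    (4,2)@(9, 5): e=[20,0,12] → ·  [on edge]
    (5,3)@(11, 7): e=[28,0,4] → ·  [on edge]
    (6,4)@(13, 9): e=[36,0,-4] → ·  [on edge]
  covered (2 px):
    · █ · · · · ·
    · · █ · · · ·
    · · · · · · ·
    · · · · · · ·
    · · · · · · ·
    · · · · · · ·
    · · · · · · ·
T1:
  2·area = 24
  edge (0, 6)→(0, 0): d=(0,-6) top-left  bias=+0
  edge (0, 0)→(4, 14): d=(4,14) right/bottom  bias=-1
  edge (4, 14)→(0, 6): d=(-4,-8) top-left  bias=+0
    (0,2)@(1, 5): e=[6,6,12] → █
    (1,2)@(3, 5): e=[18,-22,28] → ·
    (0,3)@(1, 7): e=[6,14,4] → █
    (1,3)@(3, 7): e=[18,-14,20] → ·
    (0,4)@(1, 9): e=[6,22,-4] → ·
    (1,5)@(3, 11): e=[18,2,4] → █
    (2,5)@(5, 11): e=[30,-26,20] → ·
    (1,6)@(3, 13): e=[18,10,-4] → ·
  covered (3 px):
    · · · · · · ·
    · · · · · · ·
    █ · · · · · ·
    █ · · · · · ·
    · · · · · · ·
    · █ · · · · ·
    · · · · · · ·

Final: 5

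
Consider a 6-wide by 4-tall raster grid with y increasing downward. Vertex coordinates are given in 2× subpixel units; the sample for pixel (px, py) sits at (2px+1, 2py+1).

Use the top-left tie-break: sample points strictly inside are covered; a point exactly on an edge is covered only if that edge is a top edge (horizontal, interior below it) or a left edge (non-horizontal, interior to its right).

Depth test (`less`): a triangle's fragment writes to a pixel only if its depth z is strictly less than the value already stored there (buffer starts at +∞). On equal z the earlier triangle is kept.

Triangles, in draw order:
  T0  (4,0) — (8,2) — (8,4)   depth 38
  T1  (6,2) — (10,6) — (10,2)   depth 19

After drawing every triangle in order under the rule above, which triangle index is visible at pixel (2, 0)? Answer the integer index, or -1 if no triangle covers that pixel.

T0:
  2·area = 8
  edge (4, 0)→(8, 2): d=(4,2) right/bottom  bias=-1
  edge (8, 2)→(8, 4): d=(0,2) right/bottom  bias=-1
  edge (8, 4)→(4, 0): d=(-4,-4) top-left  bias=+0
    (2,0)@(5, 1): e=[2,6,0] → █  [on edge]
    (3,0)@(7, 1): e=[-2,2,8] → ·
    (2,1)@(5, 3): e=[10,6,-8] → ·
    (3,1)@(7, 3): e=[6,2,0] → █  [on edge]
    (4,1)@(9, 3): e=[2,-2,8] → ·
    (3,2)@(7, 5): e=[14,2,-8] → ·
    (4,2)@(9, 5): e=[10,-2,0] → ·  [on edge]
    (5,3)@(11, 7): e=[14,-6,0] → ·  [on edge]
  covered (2 px):
    · · █ · · ·
    · · · █ · ·
    · · · · · ·
    · · · · · ·
T1:
  2·area = 16  (B↔C swapped to make it positive)
  edge (6, 2)→(10, 2): d=(4,0) top-left  bias=+0
  edge (10, 2)→(10, 6): d=(0,4) right/bottom  bias=-1
  edge (10, 6)→(6, 2): d=(-4,-4) top-left  bias=+0
    (2,0)@(5, 1): e=[-4,20,0] → ·  [on edge]
    (3,1)@(7, 3): e=[4,12,0] → █  [on edge]
    (4,1)@(9, 3): e=[4,4,8] → █
    (5,1)@(11, 3): e=[4,-4,16] → ·
    (3,2)@(7, 5): e=[12,12,-8] → ·
    (4,2)@(9, 5): e=[12,4,0] → █  [on edge]
    (5,2)@(11, 5): e=[12,-4,8] → ·
    (4,3)@(9, 7): e=[20,4,-8] → ·
    (5,3)@(11, 7): e=[20,-4,0] → ·  [on edge]
  covered (3 px):
    · · · · · ·
    · · · █ █ ·
    · · · · █ ·
    · · · · · ·

Z-buffer (winner per pixel, '.' = empty):
  . . 0 . . .
  . . . 1 1 .
  . . . . 1 .
  . . . . . .

Answer: 0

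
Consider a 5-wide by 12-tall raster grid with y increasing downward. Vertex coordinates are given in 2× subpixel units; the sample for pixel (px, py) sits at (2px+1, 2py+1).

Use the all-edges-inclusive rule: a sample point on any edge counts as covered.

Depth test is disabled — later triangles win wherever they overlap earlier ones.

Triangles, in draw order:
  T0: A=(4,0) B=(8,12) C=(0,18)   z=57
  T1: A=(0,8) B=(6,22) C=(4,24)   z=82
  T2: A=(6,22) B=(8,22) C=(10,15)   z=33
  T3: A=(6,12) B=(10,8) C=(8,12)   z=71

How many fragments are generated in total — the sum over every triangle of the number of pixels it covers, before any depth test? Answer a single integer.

T0:
  2·area = 120
  edge (4, 0)→(8, 12): d=(4,12) inclusive
  edge (8, 12)→(0, 18): d=(-8,6) inclusive
  edge (0, 18)→(4, 0): d=(4,-18) inclusive
    (2,1)@(5, 3): e=[0,90,30] → █  [on edge]
    (3,1)@(7, 3): e=[-24,78,66] → ·
    (1,2)@(3, 5): e=[32,86,2] → █
    (3,2)@(7, 5): e=[-16,62,74] → ·
    (1,3)@(3, 7): e=[40,70,10] → █
    (3,3)@(7, 7): e=[-8,46,82] → ·
    (1,4)@(3, 9): e=[48,54,18] → █
    (3,4)@(7, 9): e=[0,30,90] → █  [on edge]
    (4,4)@(9, 9): e=[-24,18,126] → ·
    (1,5)@(3, 11): e=[56,38,26] → █
    (4,5)@(9, 11): e=[-16,2,134] → ·
    (1,6)@(3, 13): e=[64,22,34] → █
    (4,7)@(9, 15): e=[0,-30,150] → ·  [on edge]
  covered (16 px):
    · · · · ·
    · · █ · ·
    · █ █ · ·
    · █ █ · ·
    · █ █ █ ·
    · █ █ █ ·
    · █ █ · ·
    █ █ · · ·
    █ · · · ·
    · · · · ·
    · · · · ·
    · · · · ·
T1:
  2·area = 40
  edge (0, 8)→(6, 22): d=(6,14) inclusive
  edge (6, 22)→(4, 24): d=(-2,2) inclusive
  edge (4, 24)→(0, 8): d=(-4,-16) inclusive
    (0,5)@(1, 11): e=[4,32,4] → █
    (1,5)@(3, 11): e=[-24,28,36] → ·
    (0,6)@(1, 13): e=[16,28,-4] → ·
    (1,7)@(3, 15): e=[0,20,20] → █  [on edge]
    (2,7)@(5, 15): e=[-28,16,52] → ·
    (1,8)@(3, 17): e=[12,16,12] → █
    (2,8)@(5, 17): e=[-16,12,44] → ·
    (1,9)@(3, 19): e=[24,12,4] → █
    (2,9)@(5, 19): e=[-4,8,36] → ·
    (4,9)@(9, 19): e=[-60,0,100] → ·  [on edge]
    (1,10)@(3, 21): e=[36,8,-4] → ·
    (2,10)@(5, 21): e=[8,4,28] → █
    (3,10)@(7, 21): e=[-20,0,60] → ·  [on edge]
    (2,11)@(5, 23): e=[20,0,20] → █  [on edge]
  covered (6 px):
    · · · · ·
    · · · · ·
    · · · · ·
    · · · · ·
    · · · · ·
    █ · · · ·
    · · · · ·
    · █ · · ·
    · █ · · ·
    · █ · · ·
    · · █ · ·
    · · █ · ·
T2:
  2·area = 14  (B↔C swapped to make it positive)
  edge (6, 22)→(10, 15): d=(4,-7) inclusive
  edge (10, 15)→(8, 22): d=(-2,7) inclusive
  edge (8, 22)→(6, 22): d=(-2,0) inclusive
    (4,8)@(9, 17): e=[1,3,10] → █
    (4,9)@(9, 19): e=[9,-1,6] → ·
    (3,10)@(7, 21): e=[3,9,2] → █
    (4,10)@(9, 21): e=[17,-5,2] → ·
    (3,11)@(7, 23): e=[11,5,-2] → ·
  covered (2 px):
    · · · · ·
    · · · · ·
    · · · · ·
    · · · · ·
    · · · · ·
    · · · · ·
    · · · · ·
    · · · · ·
    · · · · █
    · · · · ·
    · · · █ ·
    · · · · ·
T3:
  2·area = 8
  edge (6, 12)→(10, 8): d=(4,-4) inclusive
  edge (10, 8)→(8, 12): d=(-2,4) inclusive
  edge (8, 12)→(6, 12): d=(-2,0) inclusive
    (4,4)@(9, 9): e=[0,2,6] → █  [on edge]
    (3,5)@(7, 11): e=[0,6,2] → █  [on edge]
    (4,5)@(9, 11): e=[8,-2,2] → ·
    (2,6)@(5, 13): e=[0,10,-2] → ·  [on edge]
    (3,6)@(7, 13): e=[8,2,-2] → ·
    (1,7)@(3, 15): e=[0,14,-6] → ·  [on edge]
    (0,8)@(1, 17): e=[0,18,-10] → ·  [on edge]
  covered (2 px):
    · · · · ·
    · · · · ·
    · · · · ·
    · · · · ·
    · · · · █
    · · · █ ·
    · · · · ·
    · · · · ·
    · · · · ·
    · · · · ·
    · · · · ·
    · · · · ·

Result: 26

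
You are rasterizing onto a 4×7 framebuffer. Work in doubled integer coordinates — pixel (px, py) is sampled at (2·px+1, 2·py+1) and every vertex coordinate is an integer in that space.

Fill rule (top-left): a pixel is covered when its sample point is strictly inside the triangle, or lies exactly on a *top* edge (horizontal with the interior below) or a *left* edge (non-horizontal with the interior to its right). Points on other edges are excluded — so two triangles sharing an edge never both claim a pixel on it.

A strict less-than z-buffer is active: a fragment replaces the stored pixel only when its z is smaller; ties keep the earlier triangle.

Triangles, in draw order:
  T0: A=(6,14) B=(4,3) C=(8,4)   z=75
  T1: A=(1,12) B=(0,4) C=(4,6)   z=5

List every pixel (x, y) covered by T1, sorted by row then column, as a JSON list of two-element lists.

T0:
  2·area = 42
  edge (6, 14)→(4, 3): d=(-2,-11) top-left  bias=+0
  edge (4, 3)→(8, 4): d=(4,1) right/bottom  bias=-1
  edge (8, 4)→(6, 14): d=(-2,10) right/bottom  bias=-1
    (2,2)@(5, 5): e=[7,7,28] → X
    (3,2)@(7, 5): e=[29,5,8] → X
    (2,3)@(5, 7): e=[3,15,24] → X
    (2,4)@(5, 9): e=[-1,23,20] → .
    (3,4)@(7, 9): e=[21,21,0] → .  [on edge]
  covered (4 px):
    . . . .
    . . . .
    . . X X
    . . X X
    . . . .
    . . . .
    . . . .
T1:
  2·area = 30
  edge (1, 12)→(0, 4): d=(-1,-8) top-left  bias=+0
  edge (0, 4)→(4, 6): d=(4,2) right/bottom  bias=-1
  edge (4, 6)→(1, 12): d=(-3,6) right/bottom  bias=-1
    (0,2)@(1, 5): e=[7,2,21] → X
    (1,2)@(3, 5): e=[23,-2,9] → .
    (0,3)@(1, 7): e=[5,10,15] → X
    (1,3)@(3, 7): e=[21,6,3] → X
    (2,3)@(5, 7): e=[37,2,-9] → .
    (0,4)@(1, 9): e=[3,18,9] → X
    (1,4)@(3, 9): e=[19,14,-3] → .
    (0,5)@(1, 11): e=[1,26,3] → X
    (1,5)@(3, 11): e=[17,22,-9] → .
    (0,6)@(1, 13): e=[-1,34,-3] → .
  covered (5 px):
    . . . .
    . . . .
    X . . .
    X X . .
    X . . .
    X . . .
    . . . .

Answer: [[0,2],[0,3],[1,3],[0,4],[0,5]]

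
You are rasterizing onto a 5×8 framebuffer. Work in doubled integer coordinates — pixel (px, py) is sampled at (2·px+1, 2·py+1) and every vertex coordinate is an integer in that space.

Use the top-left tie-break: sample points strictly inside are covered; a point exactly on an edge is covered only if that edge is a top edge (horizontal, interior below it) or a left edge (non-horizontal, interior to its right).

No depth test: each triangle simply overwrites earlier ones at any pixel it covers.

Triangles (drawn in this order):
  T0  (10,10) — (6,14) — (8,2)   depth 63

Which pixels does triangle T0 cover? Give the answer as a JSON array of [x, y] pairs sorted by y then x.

T0:
  2·area = 40
  edge (10, 10)→(6, 14): d=(-4,4) right/bottom  bias=-1
  edge (6, 14)→(8, 2): d=(2,-12) top-left  bias=+0
  edge (8, 2)→(10, 10): d=(2,8) right/bottom  bias=-1
    (4,3)@(9, 7): e=[16,22,2] → █
    (3,4)@(7, 9): e=[16,2,22] → █
    (3,5)@(7, 11): e=[8,6,26] → █
    (4,5)@(9, 11): e=[0,30,10] → ·  [on edge]
    (3,6)@(7, 13): e=[0,10,30] → ·  [on edge]
    (2,7)@(5, 15): e=[0,-10,50] → ·  [on edge]
  covered (4 px):
    · · · · ·
    · · · · ·
    · · · · ·
    · · · · █
    · · · █ █
    · · · █ ·
    · · · · ·
    · · · · ·

Answer: [[4,3],[3,4],[4,4],[3,5]]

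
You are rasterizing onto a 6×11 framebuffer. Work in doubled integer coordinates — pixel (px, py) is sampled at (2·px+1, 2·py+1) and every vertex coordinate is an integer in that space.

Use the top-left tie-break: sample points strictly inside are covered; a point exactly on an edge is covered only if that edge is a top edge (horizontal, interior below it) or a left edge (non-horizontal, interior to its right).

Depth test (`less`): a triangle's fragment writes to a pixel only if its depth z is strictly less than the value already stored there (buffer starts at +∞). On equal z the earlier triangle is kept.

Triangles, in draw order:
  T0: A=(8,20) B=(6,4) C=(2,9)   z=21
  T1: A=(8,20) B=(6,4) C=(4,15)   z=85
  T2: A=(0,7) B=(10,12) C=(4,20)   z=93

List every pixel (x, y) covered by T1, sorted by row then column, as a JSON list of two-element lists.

T0:
  2·area = 74  (B↔C swapped to make it positive)
  edge (8, 20)→(2, 9): d=(-6,-11) top-left  bias=+0
  edge (2, 9)→(6, 4): d=(4,-5) top-left  bias=+0
  edge (6, 4)→(8, 20): d=(2,16) right/bottom  bias=-1
    (2,3)@(5, 7): e=[45,7,22] → X
    (3,3)@(7, 7): e=[67,17,-10] → .
    (1,4)@(3, 9): e=[11,5,58] → X
    (3,4)@(7, 9): e=[55,25,-6] → .
    (1,5)@(3, 11): e=[-1,13,62] → .
    (2,5)@(5, 11): e=[21,23,30] → X
    (3,5)@(7, 11): e=[43,33,-2] → .
    (2,6)@(5, 13): e=[9,31,34] → X
    (3,6)@(7, 13): e=[31,41,2] → X
    (4,6)@(9, 13): e=[53,51,-30] → .
    (2,7)@(5, 15): e=[-3,39,38] → .
    (3,7)@(7, 15): e=[19,49,6] → X
  covered (8 px):
    . . . . . .
    . . . . . .
    . . . . . .
    . . X . . .
    . X X . . .
    . . X . . .
    . . X X . .
    . . . X . .
    . . . X . .
    . . . . . .
    . . . . . .
T1:
  2·area = 54  (B↔C swapped to make it positive)
  edge (8, 20)→(4, 15): d=(-4,-5) top-left  bias=+0
  edge (4, 15)→(6, 4): d=(2,-11) top-left  bias=+0
  edge (6, 4)→(8, 20): d=(2,16) right/bottom  bias=-1
    (2,5)@(5, 11): e=[21,3,30] → X
    (3,5)@(7, 11): e=[31,25,-2] → .
    (2,6)@(5, 13): e=[13,7,34] → X
    (3,6)@(7, 13): e=[23,29,2] → X
    (4,6)@(9, 13): e=[33,51,-30] → .
    (2,7)@(5, 15): e=[5,11,38] → X
    (4,7)@(9, 15): e=[25,55,-26] → .
    (2,8)@(5, 17): e=[-3,15,42] → .
    (3,8)@(7, 17): e=[7,37,10] → X
    (4,8)@(9, 17): e=[17,59,-22] → .
    (3,9)@(7, 19): e=[-1,41,14] → .
  covered (6 px):
    . . . . . .
    . . . . . .
    . . . . . .
    . . . . . .
    . . . . . .
    . . X . . .
    . . X X . .
    . . X X . .
    . . . X . .
    . . . . . .
    . . . . . .
T2:
  2·area = 110
  edge (0, 7)→(10, 12): d=(10,5) right/bottom  bias=-1
  edge (10, 12)→(4, 20): d=(-6,8) right/bottom  bias=-1
  edge (4, 20)→(0, 7): d=(-4,-13) top-left  bias=+0
    (0,4)@(1, 9): e=[15,90,5] → X
    (1,4)@(3, 9): e=[5,74,31] → X
    (2,4)@(5, 9): e=[-5,58,57] → .
    (0,5)@(1, 11): e=[35,78,-3] → .
    (1,5)@(3, 11): e=[25,62,23] → X
    (2,5)@(5, 11): e=[15,46,49] → X
    (3,5)@(7, 11): e=[5,30,75] → X
    (4,5)@(9, 11): e=[-5,14,101] → .
    (1,6)@(3, 13): e=[45,50,15] → X
    (4,6)@(9, 13): e=[15,2,93] → X
    (5,6)@(11, 13): e=[5,-14,119] → .
    (1,7)@(3, 15): e=[65,38,7] → X
  covered (13 px):
    . . . . . .
    . . . . . .
    . . . . . .
    . . . . . .
    X X . . . .
    . X X X . .
    . X X X X .
    . X X X . .
    . . X . . .
    . . . . . .
    . . . . . .

Final: [[2,5],[2,6],[3,6],[2,7],[3,7],[3,8]]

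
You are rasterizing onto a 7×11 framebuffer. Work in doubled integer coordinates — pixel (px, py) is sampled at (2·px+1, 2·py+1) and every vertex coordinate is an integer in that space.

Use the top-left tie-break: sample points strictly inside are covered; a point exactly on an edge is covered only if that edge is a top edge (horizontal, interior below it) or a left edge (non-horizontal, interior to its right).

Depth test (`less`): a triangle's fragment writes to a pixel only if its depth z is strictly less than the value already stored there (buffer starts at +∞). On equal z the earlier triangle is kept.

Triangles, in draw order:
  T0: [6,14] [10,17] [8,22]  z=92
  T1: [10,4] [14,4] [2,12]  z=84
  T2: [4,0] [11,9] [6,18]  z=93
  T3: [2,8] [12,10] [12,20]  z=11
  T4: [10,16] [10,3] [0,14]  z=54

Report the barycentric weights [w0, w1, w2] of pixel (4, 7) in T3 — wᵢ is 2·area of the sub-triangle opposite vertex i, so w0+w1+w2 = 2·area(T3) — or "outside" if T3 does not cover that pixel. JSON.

T0:
  2·area = 26
  edge (6, 14)→(10, 17): d=(4,3) right/bottom  bias=-1
  edge (10, 17)→(8, 22): d=(-2,5) right/bottom  bias=-1
  edge (8, 22)→(6, 14): d=(-2,-8) top-left  bias=+0
    (3,7)@(7, 15): e=[1,19,6] → █
    (4,7)@(9, 15): e=[-5,9,22] → ·
    (3,8)@(7, 17): e=[9,15,2] → █
    (4,8)@(9, 17): e=[3,5,18] → █
    (5,8)@(11, 17): e=[-3,-5,34] → ·
    (3,9)@(7, 19): e=[17,11,-2] → ·
    (4,9)@(9, 19): e=[11,1,14] → █
    (5,9)@(11, 19): e=[5,-9,30] → ·
    (4,10)@(9, 21): e=[19,-3,10] → ·
  covered (4 px):
    · · · · · · ·
    · · · · · · ·
    · · · · · · ·
    · · · · · · ·
    · · · · · · ·
    · · · · · · ·
    · · · · · · ·
    · · · █ · · ·
    · · · █ █ · ·
    · · · · █ · ·
    · · · · · · ·
T1:
  2·area = 32
  edge (10, 4)→(14, 4): d=(4,0) top-left  bias=+0
  edge (14, 4)→(2, 12): d=(-12,8) right/bottom  bias=-1
  edge (2, 12)→(10, 4): d=(8,-8) top-left  bias=+0
    (6,0)@(13, 1): e=[-12,44,0] → ·  [on edge]
    (5,1)@(11, 3): e=[-4,36,0] → ·  [on edge]
    (4,2)@(9, 5): e=[4,28,0] → █  [on edge]
    (5,2)@(11, 5): e=[4,12,16] → █
    (6,2)@(13, 5): e=[4,-4,32] → ·
    (3,3)@(7, 7): e=[12,20,0] → █  [on edge]
    (5,3)@(11, 7): e=[12,-12,32] → ·
    (2,4)@(5, 9): e=[20,12,0] → █  [on edge]
    (3,4)@(7, 9): e=[20,-4,16] → ·
    (4,4)@(9, 9): e=[20,-20,32] → ·
    (1,5)@(3, 11): e=[28,4,0] → █  [on edge]
    (2,5)@(5, 11): e=[28,-12,16] → ·
    (0,6)@(1, 13): e=[36,-4,0] → ·  [on edge]
  covered (6 px):
    · · · · · · ·
    · · · · · · ·
    · · · · █ █ ·
    · · · █ █ · ·
    · · █ · · · ·
    · █ · · · · ·
    · · · · · · ·
    · · · · · · ·
    · · · · · · ·
    · · · · · · ·
    · · · · · · ·
T2:
  2·area = 108
  edge (4, 0)→(11, 9): d=(7,9) right/bottom  bias=-1
  edge (11, 9)→(6, 18): d=(-5,9) right/bottom  bias=-1
  edge (6, 18)→(4, 0): d=(-2,-18) top-left  bias=+0
    (2,1)@(5, 3): e=[12,84,12] → █
    (3,1)@(7, 3): e=[-6,66,48] → ·
    (2,2)@(5, 5): e=[26,74,8] → █
    (3,2)@(7, 5): e=[8,56,44] → █
    (4,2)@(9, 5): e=[-10,38,80] → ·
    (2,3)@(5, 7): e=[40,64,4] → █
    (4,3)@(9, 7): e=[4,28,76] → █
    (5,3)@(11, 7): e=[-14,10,112] → ·
    (2,4)@(5, 9): e=[54,54,0] → █  [on edge]
    (5,4)@(11, 9): e=[0,0,108] → ·  [on edge]
    (2,5)@(5, 11): e=[68,44,-4] → ·
    (3,5)@(7, 11): e=[50,26,32] → █
  covered (13 px):
    · · · · · · ·
    · · █ · · · ·
    · · █ █ · · ·
    · · █ █ █ · ·
    · · █ █ █ · ·
    · · · █ █ · ·
    · · · █ · · ·
    · · · █ · · ·
    · · · · · · ·
    · · · · · · ·
    · · · · · · ·
T3:
  2·area = 100
  edge (2, 8)→(12, 10): d=(10,2) right/bottom  bias=-1
  edge (12, 10)→(12, 20): d=(0,10) right/bottom  bias=-1
  edge (12, 20)→(2, 8): d=(-10,-12) top-left  bias=+0
    (1,4)@(3, 9): e=[8,90,2] → █
    (2,4)@(5, 9): e=[4,70,26] → █
    (3,4)@(7, 9): e=[0,50,50] → ·  [on edge]
    (1,5)@(3, 11): e=[28,90,-18] → ·
    (2,5)@(5, 11): e=[24,70,6] → █
    (3,5)@(7, 11): e=[20,50,30] → █
    (4,5)@(9, 11): e=[16,30,54] → █
    (5,5)@(11, 11): e=[12,10,78] → █
    (6,5)@(13, 11): e=[8,-10,102] → ·
    (2,6)@(5, 13): e=[44,70,-14] → ·
    (3,6)@(7, 13): e=[40,50,10] → █
    (6,6)@(13, 13): e=[28,-10,82] → ·
  covered (12 px):
    · · · · · · ·
    · · · · · · ·
    · · · · · · ·
    · · · · · · ·
    · █ █ · · · ·
    · · █ █ █ █ ·
    · · · █ █ █ ·
    · · · · █ █ ·
    · · · · · █ ·
    · · · · · · ·
    · · · · · · ·
T4:
  2·area = 130  (B↔C swapped to make it positive)
  edge (10, 16)→(0, 14): d=(-10,-2) top-left  bias=+0
  edge (0, 14)→(10, 3): d=(10,-11) top-left  bias=+0
  edge (10, 3)→(10, 16): d=(0,13) right/bottom  bias=-1
    (4,2)@(9, 5): e=[108,9,13] → █
    (5,2)@(11, 5): e=[112,31,-13] → ·
    (3,3)@(7, 7): e=[84,7,39] → █
    (5,3)@(11, 7): e=[92,51,-13] → ·
    (2,4)@(5, 9): e=[60,5,65] → █
    (5,4)@(11, 9): e=[72,71,-13] → ·
    (1,5)@(3, 11): e=[36,3,91] → █
    (5,5)@(11, 11): e=[52,91,-13] → ·
    (0,6)@(1, 13): e=[12,1,117] → █
    (5,6)@(11, 13): e=[32,111,-13] → ·
    (0,7)@(1, 15): e=[-8,21,117] → ·
    (1,7)@(3, 15): e=[-4,43,91] → ·
    (2,7)@(5, 15): e=[0,65,65] → █  [on edge]
  covered (18 px):
    · · · · · · ·
    · · · · · · ·
    · · · · █ · ·
    · · · █ █ · ·
    · · █ █ █ · ·
    · █ █ █ █ · ·
    █ █ █ █ █ · ·
    · · █ █ █ · ·
    · · · · · · ·
    · · · · · · ·
    · · · · · · ·

Result: [30,14,56]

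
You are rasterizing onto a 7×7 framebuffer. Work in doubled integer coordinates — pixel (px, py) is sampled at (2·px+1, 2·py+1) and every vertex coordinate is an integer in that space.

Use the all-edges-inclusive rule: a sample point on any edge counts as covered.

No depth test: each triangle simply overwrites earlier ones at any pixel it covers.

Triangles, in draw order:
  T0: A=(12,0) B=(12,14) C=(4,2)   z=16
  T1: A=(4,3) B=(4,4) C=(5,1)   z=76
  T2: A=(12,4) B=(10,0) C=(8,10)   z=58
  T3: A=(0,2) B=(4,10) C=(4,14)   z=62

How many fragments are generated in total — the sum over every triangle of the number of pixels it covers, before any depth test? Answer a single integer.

T0:
  2·area = 112
  edge (12, 0)→(12, 14): d=(0,14) inclusive
  edge (12, 14)→(4, 2): d=(-8,-12) inclusive
  edge (4, 2)→(12, 0): d=(8,-2) inclusive
    (4,0)@(9, 1): e=[42,68,2] → #
    (5,0)@(11, 1): e=[14,92,6] → #
    (6,0)@(13, 1): e=[-14,116,10] → ·
    (2,1)@(5, 3): e=[98,4,10] → #
    (3,1)@(7, 3): e=[70,28,14] → #
    (6,1)@(13, 3): e=[-14,100,26] → ·
    (2,2)@(5, 5): e=[98,-12,26] → ·
    (3,2)@(7, 5): e=[70,12,30] → #
    (6,2)@(13, 5): e=[-14,84,42] → ·
    (3,3)@(7, 7): e=[70,-4,46] → ·
    (4,3)@(9, 7): e=[42,20,50] → #
    (6,3)@(13, 7): e=[-14,68,58] → ·
  covered (14 px):
    · · · · # # ·
    · · # # # # ·
    · · · # # # ·
    · · · · # # ·
    · · · · # # ·
    · · · · · # ·
    · · · · · · ·
T1:
  2·area = 1  (B↔C swapped to make it positive)
  edge (4, 3)→(5, 1): d=(1,-2) inclusive
  edge (5, 1)→(4, 4): d=(-1,3) inclusive
  edge (4, 4)→(4, 3): d=(0,-1) inclusive
    (2,0)@(5, 1): e=[0,0,1] → #  [on edge]
    (3,0)@(7, 1): e=[4,-6,3] → ·
    (2,1)@(5, 3): e=[2,-2,1] → ·
    (1,2)@(3, 5): e=[0,2,-1] → ·  [on edge]
    (1,3)@(3, 7): e=[2,0,-1] → ·  [on edge]
    (0,4)@(1, 9): e=[0,4,-3] → ·  [on edge]
    (0,6)@(1, 13): e=[4,0,-3] → ·  [on edge]
  covered (1 px):
    · · # · · · ·
    · · · · · · ·
    · · · · · · ·
    · · · · · · ·
    · · · · · · ·
    · · · · · · ·
    · · · · · · ·
T2:
  2·area = 28  (B↔C swapped to make it positive)
  edge (12, 4)→(8, 10): d=(-4,6) inclusive
  edge (8, 10)→(10, 0): d=(2,-10) inclusive
  edge (10, 0)→(12, 4): d=(2,4) inclusive
    (5,1)@(11, 3): e=[10,16,2] → #
    (6,1)@(13, 3): e=[-2,36,-6] → ·
    (4,2)@(9, 5): e=[14,0,14] → #  [on edge]
    (6,2)@(13, 5): e=[-10,40,-2] → ·
    (4,3)@(9, 7): e=[6,4,18] → #
    (5,3)@(11, 7): e=[-6,24,10] → ·
    (4,4)@(9, 9): e=[-2,8,22] → ·
  covered (4 px):
    · · · · · · ·
    · · · · · # ·
    · · · · # # ·
    · · · · # · ·
    · · · · · · ·
    · · · · · · ·
    · · · · · · ·
T3:
  2·area = 16
  edge (0, 2)→(4, 10): d=(4,8) inclusive
  edge (4, 10)→(4, 14): d=(0,4) inclusive
  edge (4, 14)→(0, 2): d=(-4,-12) inclusive
    (0,2)@(1, 5): e=[4,12,0] → #  [on edge]
    (1,2)@(3, 5): e=[-12,4,24] → ·
    (0,3)@(1, 7): e=[12,12,-8] → ·
    (1,4)@(3, 9): e=[4,4,8] → #
    (2,4)@(5, 9): e=[-12,-4,32] → ·
    (1,5)@(3, 11): e=[12,4,0] → #  [on edge]
    (2,5)@(5, 11): e=[-4,-4,24] → ·
    (1,6)@(3, 13): e=[20,4,-8] → ·
  covered (3 px):
    · · · · · · ·
    · · · · · · ·
    # · · · · · ·
    · · · · · · ·
    · # · · · · ·
    · # · · · · ·
    · · · · · · ·

Answer: 22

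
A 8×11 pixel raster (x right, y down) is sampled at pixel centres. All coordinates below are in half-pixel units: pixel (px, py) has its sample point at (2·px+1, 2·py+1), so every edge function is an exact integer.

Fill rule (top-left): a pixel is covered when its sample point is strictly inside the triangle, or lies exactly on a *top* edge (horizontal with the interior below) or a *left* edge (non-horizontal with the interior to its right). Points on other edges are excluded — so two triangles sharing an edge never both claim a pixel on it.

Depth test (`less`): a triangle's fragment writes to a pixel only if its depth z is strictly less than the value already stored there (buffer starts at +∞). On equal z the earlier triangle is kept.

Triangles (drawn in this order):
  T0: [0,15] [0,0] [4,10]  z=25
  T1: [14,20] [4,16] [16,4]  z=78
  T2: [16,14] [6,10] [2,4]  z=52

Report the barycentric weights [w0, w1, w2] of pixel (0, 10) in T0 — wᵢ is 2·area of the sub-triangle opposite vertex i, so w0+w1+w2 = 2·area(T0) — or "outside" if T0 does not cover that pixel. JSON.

T0:
  2·area = 60
  edge (0, 15)→(0, 0): d=(0,-15) top-left  bias=+0
  edge (0, 0)→(4, 10): d=(4,10) right/bottom  bias=-1
  edge (4, 10)→(0, 15): d=(-4,5) right/bottom  bias=-1
    (0,1)@(1, 3): e=[15,2,43] → X
    (1,1)@(3, 3): e=[45,-18,33] → .
    (0,2)@(1, 5): e=[15,10,35] → X
    (1,2)@(3, 5): e=[45,-10,25] → .
    (0,3)@(1, 7): e=[15,18,27] → X
    (1,3)@(3, 7): e=[45,-2,17] → .
    (0,4)@(1, 9): e=[15,26,19] → X
    (1,4)@(3, 9): e=[45,6,9] → X
    (2,4)@(5, 9): e=[75,-14,-1] → .
    (0,5)@(1, 11): e=[15,34,11] → X
    (2,5)@(5, 11): e=[75,-6,-9] → .
    (0,6)@(1, 13): e=[15,42,3] → X
  covered (8 px):
    . . . . . . . .
    X . . . . . . .
    X . . . . . . .
    X . . . . . . .
    X X . . . . . .
    X X . . . . . .
    X . . . . . . .
    . . . . . . . .
    . . . . . . . .
    . . . . . . . .
    . . . . . . . .
T1:
  2·area = 168
  edge (14, 20)→(4, 16): d=(-10,-4) top-left  bias=+0
  edge (4, 16)→(16, 4): d=(12,-12) top-left  bias=+0
  edge (16, 4)→(14, 20): d=(-2,16) right/bottom  bias=-1
    (7,2)@(15, 5): e=[154,0,14] → X  [on edge]
    (6,3)@(13, 7): e=[126,0,42] → X  [on edge]
    (5,4)@(11, 9): e=[98,0,70] → X  [on edge]
    (4,5)@(9, 11): e=[70,0,98] → X  [on edge]
    (3,6)@(7, 13): e=[42,0,126] → X  [on edge]
    (7,6)@(15, 13): e=[74,96,-2] → .
    (2,7)@(5, 15): e=[14,0,154] → X  [on edge]
    (7,7)@(15, 15): e=[54,120,-6] → .
    (1,8)@(3, 17): e=[-14,0,182] → .  [on edge]
    (2,8)@(5, 17): e=[-6,24,150] → .
    (3,8)@(7, 17): e=[2,48,118] → X
    (7,8)@(15, 17): e=[34,144,-10] → .
    (0,9)@(1, 19): e=[-42,0,210] → .  [on edge]
  covered (24 px):
    . . . . . . . .
    . . . . . . . .
    . . . . . . . X
    . . . . . . X X
    . . . . . X X X
    . . . . X X X X
    . . . X X X X .
    . . X X X X X .
    . . . X X X X .
    . . . . . . X .
    . . . . . . . .
T2:
  2·area = 44
  edge (16, 14)→(6, 10): d=(-10,-4) top-left  bias=+0
  edge (6, 10)→(2, 4): d=(-4,-6) top-left  bias=+0
  edge (2, 4)→(16, 14): d=(14,10) right/bottom  bias=-1
    (1,2)@(3, 5): e=[38,2,4] → X
    (2,2)@(5, 5): e=[46,14,-16] → .
    (1,3)@(3, 7): e=[18,-6,32] → .
    (2,3)@(5, 7): e=[26,6,12] → X
    (3,3)@(7, 7): e=[34,18,-8] → .
    (2,4)@(5, 9): e=[6,-2,40] → .
    (3,4)@(7, 9): e=[14,10,20] → X
    (4,4)@(9, 9): e=[22,22,0] → .  [on edge]
    (3,5)@(7, 11): e=[-6,2,48] → .
    (4,5)@(9, 11): e=[2,14,28] → X
    (5,5)@(11, 11): e=[10,26,8] → X
    (6,5)@(13, 11): e=[18,38,-12] → .
  covered (5 px):
    . . . . . . . .
    . . . . . . . .
    . X . . . . . .
    . . X . . . . .
    . . . X . . . .
    . . . . X X . .
    . . . . . . . .
    . . . . . . . .
    . . . . . . . .
    . . . . . . . .
    . . . . . . . .

Result: "outside"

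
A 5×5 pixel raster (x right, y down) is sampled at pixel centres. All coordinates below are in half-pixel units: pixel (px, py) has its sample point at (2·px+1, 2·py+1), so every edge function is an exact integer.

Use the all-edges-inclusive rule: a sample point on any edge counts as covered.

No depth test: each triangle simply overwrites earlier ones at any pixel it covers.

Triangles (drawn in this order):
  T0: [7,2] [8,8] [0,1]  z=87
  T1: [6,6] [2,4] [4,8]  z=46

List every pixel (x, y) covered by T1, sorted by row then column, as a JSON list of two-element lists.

T0:
  2·area = 41
  edge (7, 2)→(8, 8): d=(1,6) inclusive
  edge (8, 8)→(0, 1): d=(-8,-7) inclusive
  edge (0, 1)→(7, 2): d=(7,1) inclusive
    (1,1)@(3, 3): e=[25,5,11] → █
    (2,1)@(5, 3): e=[13,19,9] → █
    (3,1)@(7, 3): e=[1,33,7] → █
    (4,1)@(9, 3): e=[-11,47,5] → ·
    (1,2)@(3, 5): e=[27,-11,25] → ·
    (2,2)@(5, 5): e=[15,3,23] → █
    (4,2)@(9, 5): e=[-9,31,19] → ·
    (2,3)@(5, 7): e=[17,-13,37] → ·
    (3,3)@(7, 7): e=[5,1,35] → █
    (4,3)@(9, 7): e=[-7,15,33] → ·
    (3,4)@(7, 9): e=[7,-15,49] → ·
  covered (6 px):
    · · · · ·
    · █ █ █ ·
    · · █ █ ·
    · · · █ ·
    · · · · ·
T1:
  2·area = 12  (B↔C swapped to make it positive)
  edge (6, 6)→(4, 8): d=(-2,2) inclusive
  edge (4, 8)→(2, 4): d=(-2,-4) inclusive
  edge (2, 4)→(6, 6): d=(4,2) inclusive
    (4,1)@(9, 3): e=[0,30,-18] → ·  [on edge]
    (1,2)@(3, 5): e=[8,2,2] → █
    (2,2)@(5, 5): e=[4,10,-2] → ·
    (3,2)@(7, 5): e=[0,18,-6] → ·  [on edge]
    (1,3)@(3, 7): e=[4,-2,10] → ·
    (2,3)@(5, 7): e=[0,6,6] → █  [on edge]
    (3,3)@(7, 7): e=[-4,14,2] → ·
    (1,4)@(3, 9): e=[0,-6,18] → ·  [on edge]
    (2,4)@(5, 9): e=[-4,2,14] → ·
  covered (2 px):
    · · · · ·
    · · · · ·
    · █ · · ·
    · · █ · ·
    · · · · ·

Final: [[1,2],[2,3]]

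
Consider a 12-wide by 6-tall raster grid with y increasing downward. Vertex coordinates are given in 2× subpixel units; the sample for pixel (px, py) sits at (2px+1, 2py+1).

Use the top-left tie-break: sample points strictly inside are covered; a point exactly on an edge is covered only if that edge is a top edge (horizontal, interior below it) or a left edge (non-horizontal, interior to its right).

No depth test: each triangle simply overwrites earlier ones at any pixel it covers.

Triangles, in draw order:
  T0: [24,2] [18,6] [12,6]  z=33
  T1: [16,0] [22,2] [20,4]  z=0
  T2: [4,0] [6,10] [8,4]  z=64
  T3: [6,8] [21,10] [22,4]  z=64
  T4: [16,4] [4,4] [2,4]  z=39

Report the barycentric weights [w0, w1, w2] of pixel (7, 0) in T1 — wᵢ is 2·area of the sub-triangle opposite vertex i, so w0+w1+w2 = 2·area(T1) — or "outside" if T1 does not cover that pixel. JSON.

T0:
  2·area = 24
  edge (24, 2)→(18, 6): d=(-6,4) right/bottom  bias=-1
  edge (18, 6)→(12, 6): d=(-6,0) right/bottom  bias=-1
  edge (12, 6)→(24, 2): d=(12,-4) top-left  bias=+0
    (10,1)@(21, 3): e=[6,18,0] → █  [on edge]
    (11,1)@(23, 3): e=[-2,18,8] → ·
    (7,2)@(15, 5): e=[18,6,0] → █  [on edge]
    (8,2)@(17, 5): e=[10,6,8] → █
    (9,2)@(19, 5): e=[2,6,16] → █
    (10,2)@(21, 5): e=[-6,6,24] → ·
    (4,3)@(9, 7): e=[30,-6,0] → ·  [on edge]
    (7,3)@(15, 7): e=[6,-6,24] → ·
    (8,3)@(17, 7): e=[-2,-6,32] → ·
    (9,3)@(19, 7): e=[-10,-6,40] → ·
    (1,4)@(3, 9): e=[42,-18,0] → ·  [on edge]
  covered (4 px):
    · · · · · · · · · · · ·
    · · · · · · · · · · █ ·
    · · · · · · · █ █ █ · ·
    · · · · · · · · · · · ·
    · · · · · · · · · · · ·
    · · · · · · · · · · · ·
T1:
  2·area = 16
  edge (16, 0)→(22, 2): d=(6,2) right/bottom  bias=-1
  edge (22, 2)→(20, 4): d=(-2,2) right/bottom  bias=-1
  edge (20, 4)→(16, 0): d=(-4,-4) top-left  bias=+0
    (8,0)@(17, 1): e=[4,12,0] → █  [on edge]
    (9,0)@(19, 1): e=[0,8,8] → ·  [on edge]
    (11,0)@(23, 1): e=[-8,0,24] → ·  [on edge]
    (8,1)@(17, 3): e=[16,8,-8] → ·
    (9,1)@(19, 3): e=[12,4,0] → █  [on edge]
    (10,1)@(21, 3): e=[8,0,8] → ·  [on edge]
    (9,2)@(19, 5): e=[24,0,-8] → ·  [on edge]
    (10,2)@(21, 5): e=[20,-4,0] → ·  [on edge]
    (8,3)@(17, 7): e=[40,0,-24] → ·  [on edge]
    (11,3)@(23, 7): e=[28,-12,0] → ·  [on edge]
    (7,4)@(15, 9): e=[56,0,-40] → ·  [on edge]
    (6,5)@(13, 11): e=[72,0,-56] → ·  [on edge]
  covered (2 px):
    · · · · · · · · █ · · ·
    · · · · · · · · · █ · ·
    · · · · · · · · · · · ·
    · · · · · · · · · · · ·
    · · · · · · · · · · · ·
    · · · · · · · · · · · ·
T2:
  2·area = 32  (B↔C swapped to make it positive)
  edge (4, 0)→(8, 4): d=(4,4) right/bottom  bias=-1
  edge (8, 4)→(6, 10): d=(-2,6) right/bottom  bias=-1
  edge (6, 10)→(4, 0): d=(-2,-10) top-left  bias=+0
    (2,0)@(5, 1): e=[0,24,8] → ·  [on edge]
    (4,0)@(9, 1): e=[-16,0,48] → ·  [on edge]
    (2,1)@(5, 3): e=[8,20,4] → █
    (3,1)@(7, 3): e=[0,8,24] → ·  [on edge]
    (2,2)@(5, 5): e=[16,16,0] → █  [on edge]
    (3,2)@(7, 5): e=[8,4,20] → █
    (4,2)@(9, 5): e=[0,-8,40] → ·  [on edge]
    (2,3)@(5, 7): e=[24,12,-4] → ·
    (3,3)@(7, 7): e=[16,0,16] → ·  [on edge]
    (5,3)@(11, 7): e=[0,-24,56] → ·  [on edge]
    (6,4)@(13, 9): e=[0,-40,72] → ·  [on edge]
    (7,5)@(15, 11): e=[0,-56,88] → ·  [on edge]
  covered (3 px):
    · · · · · · · · · · · ·
    · · █ · · · · · · · · ·
    · · █ █ · · · · · · · ·
    · · · · · · · · · · · ·
    · · · · · · · · · · · ·
    · · · · · · · · · · · ·
T3:
  2·area = 92  (B↔C swapped to make it positive)
  edge (6, 8)→(22, 4): d=(16,-4) top-left  bias=+0
  edge (22, 4)→(21, 10): d=(-1,6) right/bottom  bias=-1
  edge (21, 10)→(6, 8): d=(-15,-2) top-left  bias=+0
    (9,2)@(19, 5): e=[4,17,71] → █
    (10,2)@(21, 5): e=[12,5,75] → █
    (11,2)@(23, 5): e=[20,-7,79] → ·
    (5,3)@(11, 7): e=[4,63,25] → █
    (6,3)@(13, 7): e=[12,51,29] → █
    (7,3)@(15, 7): e=[20,39,33] → █
    (8,3)@(17, 7): e=[28,27,37] → █
    (11,3)@(23, 7): e=[52,-9,49] → ·
    (5,4)@(11, 9): e=[36,61,-5] → ·
    (6,4)@(13, 9): e=[44,49,-1] → ·
    (7,4)@(15, 9): e=[52,37,3] → █
    (11,4)@(23, 9): e=[84,-11,19] → ·
  covered (12 px):
    · · · · · · · · · · · ·
    · · · · · · · · · · · ·
    · · · · · · · · · █ █ ·
    · · · · · █ █ █ █ █ █ ·
    · · · · · · · █ █ █ █ ·
    · · · · · · · · · · · ·
T4:
  degenerate (2·area = 0) — covers nothing

Answer: "outside"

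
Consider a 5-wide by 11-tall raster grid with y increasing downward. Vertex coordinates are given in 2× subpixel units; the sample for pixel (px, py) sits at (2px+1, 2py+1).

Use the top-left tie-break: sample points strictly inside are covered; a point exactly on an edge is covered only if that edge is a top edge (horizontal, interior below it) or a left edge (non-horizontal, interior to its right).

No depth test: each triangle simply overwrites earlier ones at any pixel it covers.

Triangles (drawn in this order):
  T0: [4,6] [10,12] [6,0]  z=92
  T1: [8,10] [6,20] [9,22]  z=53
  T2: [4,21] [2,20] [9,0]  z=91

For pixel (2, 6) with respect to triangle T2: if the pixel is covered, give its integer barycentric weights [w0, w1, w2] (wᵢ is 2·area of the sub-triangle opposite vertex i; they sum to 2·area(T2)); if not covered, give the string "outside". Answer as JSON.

T0:
  2·area = 48  (B↔C swapped to make it positive)
  edge (4, 6)→(6, 0): d=(2,-6) top-left  bias=+0
  edge (6, 0)→(10, 12): d=(4,12) right/bottom  bias=-1
  edge (10, 12)→(4, 6): d=(-6,-6) top-left  bias=+0
    (0,1)@(1, 3): e=[-24,72,0] → .  [on edge]
    (2,1)@(5, 3): e=[0,24,24] → X  [on edge]
    (3,1)@(7, 3): e=[12,0,36] → .  [on edge]
    (1,2)@(3, 5): e=[-8,56,0] → .  [on edge]
    (2,2)@(5, 5): e=[4,32,12] → X
    (3,2)@(7, 5): e=[16,8,24] → X
    (4,2)@(9, 5): e=[28,-16,36] → .
    (2,3)@(5, 7): e=[8,40,0] → X  [on edge]
    (4,3)@(9, 7): e=[32,-8,24] → .
    (1,4)@(3, 9): e=[0,72,-24] → .  [on edge]
    (2,4)@(5, 9): e=[12,48,-12] → .
    (3,4)@(7, 9): e=[24,24,0] → X  [on edge]
    (4,4)@(9, 9): e=[36,0,12] → .  [on edge]
    (4,5)@(9, 11): e=[40,8,0] → X  [on edge]
    (0,7)@(1, 15): e=[0,120,-72] → .  [on edge]
  covered (7 px):
    . . . . .
    . . X . .
    . . X X .
    . . X X .
    . . . X .
    . . . . X
    . . . . .
    . . . . .
    . . . . .
    . . . . .
    . . . . .
T1:
  2·area = 34  (B↔C swapped to make it positive)
  edge (8, 10)→(9, 22): d=(1,12) right/bottom  bias=-1
  edge (9, 22)→(6, 20): d=(-3,-2) top-left  bias=+0
  edge (6, 20)→(8, 10): d=(2,-10) top-left  bias=+0
    (4,2)@(9, 5): e=[-17,51,0] → .  [on edge]
    (3,7)@(7, 15): e=[17,17,0] → X  [on edge]
    (4,7)@(9, 15): e=[-7,21,20] → .
    (3,8)@(7, 17): e=[19,11,4] → X
    (4,8)@(9, 17): e=[-5,15,24] → .
    (3,9)@(7, 19): e=[21,5,8] → X
    (4,9)@(9, 19): e=[-3,9,28] → .
    (3,10)@(7, 21): e=[23,-1,12] → .
  covered (3 px):
    . . . . .
    . . . . .
    . . . . .
    . . . . .
    . . . . .
    . . . . .
    . . . . .
    . . . X .
    . . . X .
    . . . X .
    . . . . .
T2:
  2·area = 47
  edge (4, 21)→(2, 20): d=(-2,-1) top-left  bias=+0
  edge (2, 20)→(9, 0): d=(7,-20) top-left  bias=+0
  edge (9, 0)→(4, 21): d=(-5,21) right/bottom  bias=-1
    (3,3)@(7, 7): e=[31,9,7] → X
    (4,3)@(9, 7): e=[33,49,-35] → .
    (3,4)@(7, 9): e=[27,23,-3] → .
    (2,6)@(5, 13): e=[17,11,19] → X
    (3,6)@(7, 13): e=[19,51,-23] → .
    (2,7)@(5, 15): e=[13,25,9] → X
    (3,7)@(7, 15): e=[15,65,-33] → .
    (2,8)@(5, 17): e=[9,39,-1] → .
    (1,9)@(3, 19): e=[3,13,31] → X
    (2,9)@(5, 19): e=[5,53,-11] → .
    (1,10)@(3, 21): e=[-1,27,21] → .
  covered (4 px):
    . . . . .
    . . . . .
    . . . . .
    . . . X .
    . . . . .
    . . . . .
    . . X . .
    . . X . .
    . . . . .
    . X . . .
    . . . . .

Answer: [11,19,17]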